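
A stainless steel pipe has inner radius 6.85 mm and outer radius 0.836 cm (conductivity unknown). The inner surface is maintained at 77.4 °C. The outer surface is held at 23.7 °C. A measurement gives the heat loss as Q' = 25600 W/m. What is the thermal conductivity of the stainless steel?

ΣR = ΔT/Q' = |77.4 − 23.7|/25600 = 0.002098 m·K/W
ln(r₂/r₁)/(2πk) = 0.002098 ⇒ k = 0.1992/(2π·0.002098) = 15.1 W/m·K

k = 15.1 W/m·K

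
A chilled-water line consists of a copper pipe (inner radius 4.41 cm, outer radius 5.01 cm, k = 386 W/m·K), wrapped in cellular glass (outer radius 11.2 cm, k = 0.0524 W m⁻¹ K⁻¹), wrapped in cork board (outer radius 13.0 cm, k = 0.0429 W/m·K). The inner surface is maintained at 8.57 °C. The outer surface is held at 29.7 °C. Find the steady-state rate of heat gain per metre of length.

Series thermal resistances, inner to outer:
  R'_copper = ln(0.0501/0.0441)/(2πk) = 0.1276/(2π·386) = 5.260×10^-5 m·K/W
  R'_cellular glass = ln(0.112/0.0501)/(2πk) = 0.8045/(2π·0.0524) = 2.443 m·K/W
  R'_cork board = ln(0.130/0.112)/(2πk) = 0.1490/(2π·0.0429) = 0.5529 m·K/W
ΣR = 5.260×10^-5 + 2.443 + 0.5529 = 2.996 m·K/W
Q' = ΔT/ΣR = (8.57 °C − 29.7 °C)/2.996 = -7.05 W/m
(Negative Q' ⇒ heat flows inward; heat gain = 7.05 W/m.)

Q' = 7.05 W/m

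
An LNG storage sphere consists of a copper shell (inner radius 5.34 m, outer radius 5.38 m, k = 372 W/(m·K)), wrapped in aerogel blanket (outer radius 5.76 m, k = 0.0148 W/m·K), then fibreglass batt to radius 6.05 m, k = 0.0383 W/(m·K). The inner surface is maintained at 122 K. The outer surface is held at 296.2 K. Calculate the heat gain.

Series thermal resistances, inner to outer:
  R_copper = (1/5.34 − 1/5.38)/(4πk) = 0.001392/(4π·372) = 2.978×10^-7 K/W
  R_aerogel blanket = (1/5.38 − 1/5.76)/(4πk) = 0.01226/(4π·0.0148) = 0.06593 K/W
  R_fibreglass batt = (1/5.76 − 1/6.05)/(4πk) = 0.008322/(4π·0.0383) = 0.01729 K/W
ΣR = 2.978×10^-7 + 0.06593 + 0.01729 = 0.08322 K/W
Q = ΔT/ΣR = (122 K − 296.2 K)/0.08322 = -2090 W
(Negative Q ⇒ heat flows inward; heat gain = 2090 W.)

Q = 2.09 kW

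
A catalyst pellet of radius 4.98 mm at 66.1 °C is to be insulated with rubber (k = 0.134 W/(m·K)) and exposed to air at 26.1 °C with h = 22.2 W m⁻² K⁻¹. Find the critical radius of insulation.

For a sphere, r_cr = 2k_ins/h = 2·0.134/22.2 = 0.0121 m = 1.21 cm

r_cr = 1.21 cm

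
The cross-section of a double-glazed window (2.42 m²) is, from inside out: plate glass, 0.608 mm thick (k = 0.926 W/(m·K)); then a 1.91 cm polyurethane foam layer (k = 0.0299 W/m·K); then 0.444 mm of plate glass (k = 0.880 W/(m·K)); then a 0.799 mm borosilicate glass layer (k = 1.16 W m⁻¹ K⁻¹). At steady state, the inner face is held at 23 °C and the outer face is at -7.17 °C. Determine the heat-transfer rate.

Resistance network (inner→outer):
  R_plate glass = L/(kA) = 6.08×10^-4/(0.926·2.42) = 2.713×10^-4 K/W
  R_polyurethane foam = L/(kA) = 0.0191/(0.0299·2.42) = 0.2640 K/W
  R_plate glass = L/(kA) = 4.44×10^-4/(0.880·2.42) = 2.085×10^-4 K/W
  R_borosilicate glass = L/(kA) = 7.99×10^-4/(1.16·2.42) = 2.846×10^-4 K/W
ΣR = 2.713×10^-4 + 0.2640 + 2.085×10^-4 + 2.846×10^-4 = 0.2648 K/W
Q = ΔT/ΣR = (23 °C − -7.17 °C)/0.2648 = 114 W

Q = 114 W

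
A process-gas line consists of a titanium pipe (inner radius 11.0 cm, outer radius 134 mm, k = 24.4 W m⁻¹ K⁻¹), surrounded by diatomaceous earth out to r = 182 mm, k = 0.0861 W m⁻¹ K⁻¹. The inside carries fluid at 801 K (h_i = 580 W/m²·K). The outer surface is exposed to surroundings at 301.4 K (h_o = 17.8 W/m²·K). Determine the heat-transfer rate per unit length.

Q' = 807 W/m

Resistance network (inner→outer):
  R'_conv,in = 1/(2πr h) = 1/(2π·0.110·580) = 0.002495 m·K/W
  R'_titanium = ln(0.134/0.110)/(2πk) = 0.1974/(2π·24.4) = 0.001287 m·K/W
  R'_diatomaceous earth = ln(0.182/0.134)/(2πk) = 0.3062/(2π·0.0861) = 0.5659 m·K/W
  R'_conv,out = 1/(2πr h) = 1/(2π·0.182·17.8) = 0.04913 m·K/W
ΣR = 0.002495 + 0.001287 + 0.5659 + 0.04913 = 0.6188 m·K/W
Q' = ΔT/ΣR = (801 K − 301.4 K)/0.6188 = 807 W/m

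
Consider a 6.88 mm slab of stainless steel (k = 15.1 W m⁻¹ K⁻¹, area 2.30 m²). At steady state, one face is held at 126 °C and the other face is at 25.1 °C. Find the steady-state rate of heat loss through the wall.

Q = kA·ΔT/L = 15.1 × 2.30 × |126 °C − 25.1 °C| / 0.00688 = 5.09×10^5 W

Q = 5.09×10^5 W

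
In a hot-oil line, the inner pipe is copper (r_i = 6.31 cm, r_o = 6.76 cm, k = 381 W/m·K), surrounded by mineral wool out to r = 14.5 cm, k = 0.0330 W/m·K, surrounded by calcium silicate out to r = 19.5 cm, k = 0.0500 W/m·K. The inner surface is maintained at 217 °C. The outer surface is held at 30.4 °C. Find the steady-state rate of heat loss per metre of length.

Q' = 40.4 W/m

Treat each layer as a resistance in series:
  R'_copper = ln(0.0676/0.0631)/(2πk) = 0.06889/(2π·381) = 2.878×10^-5 m·K/W
  R'_mineral wool = ln(0.145/0.0676)/(2πk) = 0.7631/(2π·0.0330) = 3.680 m·K/W
  R'_calcium silicate = ln(0.195/0.145)/(2πk) = 0.2963/(2π·0.0500) = 0.9430 m·K/W
ΣR = 2.878×10^-5 + 3.680 + 0.9430 = 4.623 m·K/W
Q' = ΔT/ΣR = (217 °C − 30.4 °C)/4.623 = 40.4 W/m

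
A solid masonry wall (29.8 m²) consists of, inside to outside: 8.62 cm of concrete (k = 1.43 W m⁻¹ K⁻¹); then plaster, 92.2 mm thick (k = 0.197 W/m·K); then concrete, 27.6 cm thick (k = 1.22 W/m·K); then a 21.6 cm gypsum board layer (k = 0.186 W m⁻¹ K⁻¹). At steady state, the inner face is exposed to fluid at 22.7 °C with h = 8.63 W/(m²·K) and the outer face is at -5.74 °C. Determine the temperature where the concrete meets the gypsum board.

T = 10.5 °C

Treat each layer as a resistance in series:
  R_conv,in = 1/(hA) = 1/(8.63·29.8) = 0.003888 K/W
  R_concrete = L/(kA) = 0.0862/(1.43·29.8) = 0.002023 K/W
  R_plaster = L/(kA) = 0.0922/(0.197·29.8) = 0.01571 K/W
  R_concrete = L/(kA) = 0.276/(1.22·29.8) = 0.007592 K/W
  R_gypsum board = L/(kA) = 0.216/(0.186·29.8) = 0.03897 K/W
ΣR = 0.003888 + 0.002023 + 0.01571 + 0.007592 + 0.03897 = 0.06818 K/W
Q = ΔT/ΣR = (22.7 °C − -5.74 °C)/0.06818 = 417.1 W
From the inner boundary to the concrete/gypsum board interface, ΣR_partial = 0.02921 K/W.
T_interface = T_in − Q·ΣR_partial = 22.7 °C − (417.1)(0.02921) = 10.5 °C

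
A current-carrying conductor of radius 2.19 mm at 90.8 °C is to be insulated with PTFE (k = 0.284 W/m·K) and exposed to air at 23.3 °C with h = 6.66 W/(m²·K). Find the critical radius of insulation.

For a cylinder, r_cr = k_ins/h = 0.284/6.66 = 0.0426 m = 4.26 cm

r_cr = 4.26 cm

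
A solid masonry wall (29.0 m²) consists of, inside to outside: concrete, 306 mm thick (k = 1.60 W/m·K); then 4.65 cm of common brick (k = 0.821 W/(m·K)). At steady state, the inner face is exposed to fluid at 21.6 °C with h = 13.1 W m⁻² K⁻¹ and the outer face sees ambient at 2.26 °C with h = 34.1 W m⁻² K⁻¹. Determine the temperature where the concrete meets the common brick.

Resistance network (inner→outer):
  R_conv,in = 1/(hA) = 1/(13.1·29.0) = 0.002632 K/W
  R_concrete = L/(kA) = 0.306/(1.60·29.0) = 0.006595 K/W
  R_common brick = L/(kA) = 0.0465/(0.821·29.0) = 0.001953 K/W
  R_conv,out = 1/(hA) = 1/(34.1·29.0) = 0.001011 K/W
ΣR = 0.002632 + 0.006595 + 0.001953 + 0.001011 = 0.01219 K/W
Q = ΔT/ΣR = (21.6 °C − 2.26 °C)/0.01219 = 1587 W
From the inner boundary to the concrete/common brick interface, ΣR_partial = 0.009227 K/W.
T_interface = T_in − Q·ΣR_partial = 21.6 °C − (1587)(0.009227) = 6.96 °C

T = 6.96 °C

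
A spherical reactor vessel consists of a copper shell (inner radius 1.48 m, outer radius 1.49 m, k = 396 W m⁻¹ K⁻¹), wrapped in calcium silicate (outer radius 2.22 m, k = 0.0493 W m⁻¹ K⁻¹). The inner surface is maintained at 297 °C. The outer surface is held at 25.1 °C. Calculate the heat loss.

Q = 763 W

Series thermal resistances, inner to outer:
  R_copper = (1/1.48 − 1/1.49)/(4πk) = 0.004535/(4π·396) = 9.113×10^-7 K/W
  R_calcium silicate = (1/1.49 − 1/2.22)/(4πk) = 0.2207/(4π·0.0493) = 0.3562 K/W
ΣR = 9.113×10^-7 + 0.3562 = 0.3562 K/W
Q = ΔT/ΣR = (297 °C − 25.1 °C)/0.3562 = 763 W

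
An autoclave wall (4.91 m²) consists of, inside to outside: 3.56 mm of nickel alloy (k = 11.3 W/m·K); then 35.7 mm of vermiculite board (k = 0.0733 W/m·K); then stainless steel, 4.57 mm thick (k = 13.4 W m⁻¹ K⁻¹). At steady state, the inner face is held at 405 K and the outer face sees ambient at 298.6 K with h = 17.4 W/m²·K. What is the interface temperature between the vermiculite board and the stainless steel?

T = 309.9 K

Series thermal resistances, inner to outer:
  R_nickel alloy = L/(kA) = 0.00356/(11.3·4.91) = 6.416×10^-5 K/W
  R_vermiculite board = L/(kA) = 0.0357/(0.0733·4.91) = 0.09919 K/W
  R_stainless steel = L/(kA) = 0.00457/(13.4·4.91) = 6.946×10^-5 K/W
  R_conv,out = 1/(hA) = 1/(17.4·4.91) = 0.01170 K/W
ΣR = 6.416×10^-5 + 0.09919 + 6.946×10^-5 + 0.01170 = 0.1110 K/W
Q = ΔT/ΣR = (405 K − 298.6 K)/0.1110 = 958.6 W
From the inner boundary to the vermiculite board/stainless steel interface, ΣR_partial = 0.09925 K/W.
T_interface = T_in − Q·ΣR_partial = 405 K − (958.6)(0.09925) = 309.9 K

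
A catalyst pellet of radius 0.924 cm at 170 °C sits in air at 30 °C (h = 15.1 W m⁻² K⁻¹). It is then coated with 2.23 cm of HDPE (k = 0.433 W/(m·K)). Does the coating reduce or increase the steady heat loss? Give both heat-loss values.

increases: 2.27 → 7.23 W

Critical radius for a sphere: r_cr = 2k/h = 0.0574 m = 5.74 cm.
Outer radius after coating: r₂ = 0.00924 + 0.0223 = 0.03154 m.
Since r₁ < r_cr and r₂ ≤ r_cr, the coating moves toward the maximum at r_cr — heat loss rises.
Bare: R = 1/(4πr₁²h) = 61.73 K/W; Q = 140/61.73 = 2.27 W.
Coated: R = R_cond + R_conv = 19.36 K/W; Q = 140/19.36 = 7.23 W.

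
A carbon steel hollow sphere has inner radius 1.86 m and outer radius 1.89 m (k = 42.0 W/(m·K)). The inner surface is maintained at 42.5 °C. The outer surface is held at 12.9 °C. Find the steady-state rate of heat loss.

Q = 1.83×10^6 W

Q = 4πk·ΔT/(1/r₁ − 1/r₂) = 4π × 42.0 × 29.6 / (1/1.86 − 1/1.89) = 1.83×10^6 W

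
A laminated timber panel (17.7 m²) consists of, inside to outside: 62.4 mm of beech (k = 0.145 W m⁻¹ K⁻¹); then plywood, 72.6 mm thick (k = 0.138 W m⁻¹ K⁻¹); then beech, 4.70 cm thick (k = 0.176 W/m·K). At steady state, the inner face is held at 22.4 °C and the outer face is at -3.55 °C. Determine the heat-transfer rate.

Series thermal resistances, inner to outer:
  R_beech = L/(kA) = 0.0624/(0.145·17.7) = 0.02431 K/W
  R_plywood = L/(kA) = 0.0726/(0.138·17.7) = 0.02972 K/W
  R_beech = L/(kA) = 0.0470/(0.176·17.7) = 0.01509 K/W
ΣR = 0.02431 + 0.02972 + 0.01509 = 0.06912 K/W
Q = ΔT/ΣR = (22.4 °C − -3.55 °C)/0.06912 = 375 W

Q = 375 W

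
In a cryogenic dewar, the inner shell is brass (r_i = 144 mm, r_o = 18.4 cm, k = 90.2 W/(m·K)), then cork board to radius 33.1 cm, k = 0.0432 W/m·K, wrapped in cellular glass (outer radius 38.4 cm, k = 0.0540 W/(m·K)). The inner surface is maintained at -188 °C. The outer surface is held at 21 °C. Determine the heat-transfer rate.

Q = 41.3 W

Treat each layer as a resistance in series:
  R_brass = (1/0.144 − 1/0.184)/(4πk) = 1.510/(4π·90.2) = 0.001332 K/W
  R_cork board = (1/0.184 − 1/0.331)/(4πk) = 2.414/(4π·0.0432) = 4.446 K/W
  R_cellular glass = (1/0.331 − 1/0.384)/(4πk) = 0.4170/(4π·0.0540) = 0.6145 K/W
ΣR = 0.001332 + 4.446 + 0.6145 = 5.062 K/W
Q = ΔT/ΣR = (-188 °C − 21 °C)/5.062 = -41.3 W
(Negative Q ⇒ heat flows inward; heat gain = 41.3 W.)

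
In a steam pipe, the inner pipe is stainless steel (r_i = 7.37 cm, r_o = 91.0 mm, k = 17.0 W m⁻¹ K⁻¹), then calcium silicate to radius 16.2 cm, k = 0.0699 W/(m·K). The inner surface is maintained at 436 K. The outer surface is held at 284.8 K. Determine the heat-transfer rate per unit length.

Series thermal resistances, inner to outer:
  R'_stainless steel = ln(0.0910/0.0737)/(2πk) = 0.2109/(2π·17.0) = 0.001974 m·K/W
  R'_calcium silicate = ln(0.162/0.0910)/(2πk) = 0.5767/(2π·0.0699) = 1.313 m·K/W
ΣR = 0.001974 + 1.313 = 1.315 m·K/W
Q' = ΔT/ΣR = (436 K − 284.8 K)/1.315 = 115 W/m

Q' = 115 W/m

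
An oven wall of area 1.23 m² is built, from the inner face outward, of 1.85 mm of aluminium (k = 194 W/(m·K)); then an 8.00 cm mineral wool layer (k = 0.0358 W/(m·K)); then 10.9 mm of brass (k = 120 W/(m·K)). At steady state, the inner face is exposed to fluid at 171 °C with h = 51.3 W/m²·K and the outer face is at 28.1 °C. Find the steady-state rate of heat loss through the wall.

Q = 78.0 W

Series thermal resistances, inner to outer:
  R_conv,in = 1/(hA) = 1/(51.3·1.23) = 0.01585 K/W
  R_aluminium = L/(kA) = 0.00185/(194·1.23) = 7.753×10^-6 K/W
  R_mineral wool = L/(kA) = 0.0800/(0.0358·1.23) = 1.817 K/W
  R_brass = L/(kA) = 0.0109/(120·1.23) = 7.385×10^-5 K/W
ΣR = 0.01585 + 7.753×10^-6 + 1.817 + 7.385×10^-5 = 1.833 K/W
Q = ΔT/ΣR = (171 °C − 28.1 °C)/1.833 = 78.0 W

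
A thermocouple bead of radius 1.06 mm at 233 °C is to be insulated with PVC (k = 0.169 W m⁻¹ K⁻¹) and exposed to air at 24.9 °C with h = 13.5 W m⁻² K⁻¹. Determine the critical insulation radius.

r_cr = 2.50 cm

For a sphere, r_cr = 2k_ins/h = 2·0.169/13.5 = 0.0250 m = 2.50 cm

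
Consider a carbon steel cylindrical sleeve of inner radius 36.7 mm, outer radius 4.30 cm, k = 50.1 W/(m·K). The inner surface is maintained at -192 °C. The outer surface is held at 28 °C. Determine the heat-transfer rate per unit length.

Q' = 2πk·ΔT/ln(r₂/r₁) = 2π × 50.1 × 220 / ln(0.0430/0.0367) = 4.37×10^5 W/m

Q' = 437 kW/m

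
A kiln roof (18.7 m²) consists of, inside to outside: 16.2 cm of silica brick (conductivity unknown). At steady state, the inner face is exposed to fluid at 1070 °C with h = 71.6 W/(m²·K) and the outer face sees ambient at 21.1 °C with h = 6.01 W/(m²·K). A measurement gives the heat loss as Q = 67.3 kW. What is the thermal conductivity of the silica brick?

ΣR = ΔT/Q = |1070 − 21.1|/67300 = 0.01559 K/W
Known resistances:
  R_conv,in = 1/(hA) = 1/(71.6·18.7) = 7.469×10^-4 K/W
  R_conv,out = 1/(hA) = 1/(6.01·18.7) = 0.008898 K/W
R_silica brick = ΣR − ΣR_known = 0.01559 − 0.009645 = 0.005945 K/W
L/(kA) = 0.005945 ⇒ k = 0.162/(0.005945·18.7) = 1.46 W/m·K

k = 1.46 W/m·K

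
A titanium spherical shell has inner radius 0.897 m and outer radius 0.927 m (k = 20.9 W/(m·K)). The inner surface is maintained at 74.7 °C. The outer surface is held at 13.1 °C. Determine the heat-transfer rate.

Q = 4πk·ΔT/(1/r₁ − 1/r₂) = 4π × 20.9 × 61.6 / (1/0.897 − 1/0.927) = 4.48×10^5 W

Q = 448 kW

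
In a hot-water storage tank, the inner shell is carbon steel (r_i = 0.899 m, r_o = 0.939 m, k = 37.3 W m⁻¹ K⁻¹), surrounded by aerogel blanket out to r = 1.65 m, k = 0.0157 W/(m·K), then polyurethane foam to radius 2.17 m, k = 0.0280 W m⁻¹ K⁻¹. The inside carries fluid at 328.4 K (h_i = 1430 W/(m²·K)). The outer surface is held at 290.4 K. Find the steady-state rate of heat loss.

Treat each layer as a resistance in series:
  R_conv,in = 1/(4πr²h) = 1/(4π·0.899²·1430) = 6.885×10^-5 K/W
  R_carbon steel = (1/0.899 − 1/0.939)/(4πk) = 0.04738/(4π·37.3) = 1.011×10^-4 K/W
  R_aerogel blanket = (1/0.939 − 1/1.65)/(4πk) = 0.4589/(4π·0.0157) = 2.326 K/W
  R_polyurethane foam = (1/1.65 − 1/2.17)/(4πk) = 0.1452/(4π·0.0280) = 0.4128 K/W
ΣR = 6.885×10^-5 + 1.011×10^-4 + 2.326 + 0.4128 = 2.739 K/W
Q = ΔT/ΣR = (328.4 K − 290.4 K)/2.739 = 13.9 W

Q = 13.9 W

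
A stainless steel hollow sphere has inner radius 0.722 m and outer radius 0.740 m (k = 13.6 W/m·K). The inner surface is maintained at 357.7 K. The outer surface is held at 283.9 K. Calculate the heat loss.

Q = 3.74×10^5 W

Q = 4πk·ΔT/(1/r₁ − 1/r₂) = 4π × 13.6 × 73.8 / (1/0.722 − 1/0.740) = 3.74×10^5 W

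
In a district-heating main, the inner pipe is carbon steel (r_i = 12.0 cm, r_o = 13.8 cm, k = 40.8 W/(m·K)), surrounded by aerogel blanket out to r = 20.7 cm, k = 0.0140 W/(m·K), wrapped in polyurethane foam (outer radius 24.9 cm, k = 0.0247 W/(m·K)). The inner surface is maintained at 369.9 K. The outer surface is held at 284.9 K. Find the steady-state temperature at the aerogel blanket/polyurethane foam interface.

Resistance network (inner→outer):
  R'_carbon steel = ln(0.138/0.120)/(2πk) = 0.1398/(2π·40.8) = 5.452×10^-4 m·K/W
  R'_aerogel blanket = ln(0.207/0.138)/(2πk) = 0.4055/(2π·0.0140) = 4.609 m·K/W
  R'_polyurethane foam = ln(0.249/0.207)/(2πk) = 0.1847/(2π·0.0247) = 1.190 m·K/W
ΣR = 5.452×10^-4 + 4.609 + 1.190 = 5.800 m·K/W
Q' = ΔT/ΣR = (369.9 K − 284.9 K)/5.800 = 14.66 W/m
From the inner boundary to the aerogel blanket/polyurethane foam interface, ΣR_partial = 4.610 m·K/W.
T_interface = T_in − Q'·ΣR_partial = 369.9 K − (14.66)(4.610) = 302.3 K

T = 302.3 K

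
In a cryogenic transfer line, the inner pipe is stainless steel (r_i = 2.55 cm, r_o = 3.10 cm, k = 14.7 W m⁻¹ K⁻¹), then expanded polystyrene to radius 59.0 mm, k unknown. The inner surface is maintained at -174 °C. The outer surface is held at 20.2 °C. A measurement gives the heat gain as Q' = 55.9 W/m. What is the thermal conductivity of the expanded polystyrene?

k = 0.0295 W/m·K

ΣR = ΔT/Q' = |-174 − 20.2|/55.9 = 3.474 m·K/W
Known resistances:
  R'_stainless steel = ln(0.0310/0.0255)/(2πk) = 0.1953/(2π·14.7) = 0.002115 m·K/W
R_expanded polystyrene = ΣR − ΣR_known = 3.474 − 0.002115 = 3.472 m·K/W
ln(r₂/r₁)/(2πk) = 3.472 ⇒ k = 0.6436/(2π·3.472) = 0.0295 W/m·K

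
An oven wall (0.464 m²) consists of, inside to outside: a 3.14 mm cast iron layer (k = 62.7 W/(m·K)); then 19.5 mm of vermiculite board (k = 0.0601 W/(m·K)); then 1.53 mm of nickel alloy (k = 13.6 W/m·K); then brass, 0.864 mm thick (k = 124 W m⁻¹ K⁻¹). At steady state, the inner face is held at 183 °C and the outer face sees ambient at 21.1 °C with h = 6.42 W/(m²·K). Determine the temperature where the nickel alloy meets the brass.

Resistance network (inner→outer):
  R_cast iron = L/(kA) = 0.00314/(62.7·0.464) = 1.079×10^-4 K/W
  R_vermiculite board = L/(kA) = 0.0195/(0.0601·0.464) = 0.6993 K/W
  R_nickel alloy = L/(kA) = 0.00153/(13.6·0.464) = 2.425×10^-4 K/W
  R_brass = L/(kA) = 8.64×10^-4/(124·0.464) = 1.502×10^-5 K/W
  R_conv,out = 1/(hA) = 1/(6.42·0.464) = 0.3357 K/W
ΣR = 1.079×10^-4 + 0.6993 + 2.425×10^-4 + 1.502×10^-5 + 0.3357 = 1.035 K/W
Q = ΔT/ΣR = (183 °C − 21.1 °C)/1.035 = 156.4 W
From the inner boundary to the nickel alloy/brass interface, ΣR_partial = 0.6997 K/W.
T_interface = T_in − Q·ΣR_partial = 183 °C − (156.4)(0.6997) = 73.6 °C

T = 73.6 °C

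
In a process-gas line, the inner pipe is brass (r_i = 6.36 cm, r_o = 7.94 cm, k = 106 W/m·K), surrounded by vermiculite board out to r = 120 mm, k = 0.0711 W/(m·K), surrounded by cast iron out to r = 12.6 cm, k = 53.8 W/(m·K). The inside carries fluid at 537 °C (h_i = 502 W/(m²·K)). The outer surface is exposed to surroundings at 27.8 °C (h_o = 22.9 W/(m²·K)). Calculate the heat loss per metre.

Q' = 517 W/m

Treat each layer as a resistance in series:
  R'_conv,in = 1/(2πr h) = 1/(2π·0.0636·502) = 0.004985 m·K/W
  R'_brass = ln(0.0794/0.0636)/(2πk) = 0.2219/(2π·106) = 3.332×10^-4 m·K/W
  R'_vermiculite board = ln(0.120/0.0794)/(2πk) = 0.4130/(2π·0.0711) = 0.9245 m·K/W
  R'_cast iron = ln(0.126/0.120)/(2πk) = 0.04879/(2π·53.8) = 1.443×10^-4 m·K/W
  R'_conv,out = 1/(2πr h) = 1/(2π·0.126·22.9) = 0.05516 m·K/W
ΣR = 0.004985 + 3.332×10^-4 + 0.9245 + 1.443×10^-4 + 0.05516 = 0.9851 m·K/W
Q' = ΔT/ΣR = (537 °C − 27.8 °C)/0.9851 = 517 W/m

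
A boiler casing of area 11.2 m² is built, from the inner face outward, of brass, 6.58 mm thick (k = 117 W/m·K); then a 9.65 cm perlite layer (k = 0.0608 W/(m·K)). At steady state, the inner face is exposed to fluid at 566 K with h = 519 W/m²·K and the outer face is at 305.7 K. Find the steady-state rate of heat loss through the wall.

Treat each layer as a resistance in series:
  R_conv,in = 1/(hA) = 1/(519·11.2) = 1.720×10^-4 K/W
  R_brass = L/(kA) = 0.00658/(117·11.2) = 5.021×10^-6 K/W
  R_perlite = L/(kA) = 0.0965/(0.0608·11.2) = 0.1417 K/W
ΣR = 1.720×10^-4 + 5.021×10^-6 + 0.1417 = 0.1419 K/W
Q = ΔT/ΣR = (566 K − 305.7 K)/0.1419 = 1830 W

Q = 1830 W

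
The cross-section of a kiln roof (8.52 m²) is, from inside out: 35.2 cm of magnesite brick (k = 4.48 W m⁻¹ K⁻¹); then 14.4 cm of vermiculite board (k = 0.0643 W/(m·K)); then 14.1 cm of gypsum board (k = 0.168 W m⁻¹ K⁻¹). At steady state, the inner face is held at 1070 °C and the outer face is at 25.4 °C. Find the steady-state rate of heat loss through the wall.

Treat each layer as a resistance in series:
  R_magnesite brick = L/(kA) = 0.352/(4.48·8.52) = 0.009222 K/W
  R_vermiculite board = L/(kA) = 0.144/(0.0643·8.52) = 0.2629 K/W
  R_gypsum board = L/(kA) = 0.141/(0.168·8.52) = 0.09851 K/W
ΣR = 0.009222 + 0.2629 + 0.09851 = 0.3706 K/W
Q = ΔT/ΣR = (1070 °C − 25.4 °C)/0.3706 = 2820 W

Q = 2820 W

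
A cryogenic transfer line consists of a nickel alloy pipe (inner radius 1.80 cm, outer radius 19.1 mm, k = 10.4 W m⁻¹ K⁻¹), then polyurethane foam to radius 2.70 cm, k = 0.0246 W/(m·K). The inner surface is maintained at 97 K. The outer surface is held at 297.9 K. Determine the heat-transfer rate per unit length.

Q' = 89.7 W/m

Treat each layer as a resistance in series:
  R'_nickel alloy = ln(0.0191/0.0180)/(2πk) = 0.05932/(2π·10.4) = 9.077×10^-4 m·K/W
  R'_polyurethane foam = ln(0.0270/0.0191)/(2πk) = 0.3461/(2π·0.0246) = 2.239 m·K/W
ΣR = 9.077×10^-4 + 2.239 = 2.240 m·K/W
Q' = ΔT/ΣR = (97 K − 297.9 K)/2.240 = -89.7 W/m
(Negative Q' ⇒ heat flows inward; heat gain = 89.7 W/m.)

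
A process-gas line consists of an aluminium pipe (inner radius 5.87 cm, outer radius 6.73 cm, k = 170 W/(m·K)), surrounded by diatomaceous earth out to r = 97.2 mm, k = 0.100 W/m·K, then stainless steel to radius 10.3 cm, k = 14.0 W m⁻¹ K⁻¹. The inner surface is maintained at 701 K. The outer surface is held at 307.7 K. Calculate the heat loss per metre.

Resistance network (inner→outer):
  R'_aluminium = ln(0.0673/0.0587)/(2πk) = 0.1367/(2π·170) = 1.280×10^-4 m·K/W
  R'_diatomaceous earth = ln(0.0972/0.0673)/(2πk) = 0.3676/(2π·0.100) = 0.5851 m·K/W
  R'_stainless steel = ln(0.103/0.0972)/(2πk) = 0.05796/(2π·14.0) = 6.589×10^-4 m·K/W
ΣR = 1.280×10^-4 + 0.5851 + 6.589×10^-4 = 0.5859 m·K/W
Q' = ΔT/ΣR = (701 K − 307.7 K)/0.5859 = 671 W/m

Q' = 671 W/m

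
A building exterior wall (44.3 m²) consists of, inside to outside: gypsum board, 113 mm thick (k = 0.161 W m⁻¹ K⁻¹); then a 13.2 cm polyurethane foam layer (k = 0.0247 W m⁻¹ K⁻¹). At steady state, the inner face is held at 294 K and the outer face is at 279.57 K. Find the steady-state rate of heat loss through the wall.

Series thermal resistances, inner to outer:
  R_gypsum board = L/(kA) = 0.113/(0.161·44.3) = 0.01584 K/W
  R_polyurethane foam = L/(kA) = 0.132/(0.0247·44.3) = 0.1206 K/W
ΣR = 0.01584 + 0.1206 = 0.1364 K/W
Q = ΔT/ΣR = (294 K − 279.57 K)/0.1364 = 106 W

Q = 106 W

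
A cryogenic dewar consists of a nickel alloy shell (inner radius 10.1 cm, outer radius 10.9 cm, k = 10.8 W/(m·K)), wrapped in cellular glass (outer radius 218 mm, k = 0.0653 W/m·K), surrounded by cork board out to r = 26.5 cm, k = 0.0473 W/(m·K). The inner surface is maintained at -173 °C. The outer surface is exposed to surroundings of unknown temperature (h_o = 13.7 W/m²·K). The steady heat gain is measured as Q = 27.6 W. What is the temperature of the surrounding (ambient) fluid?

Series resistances:
  R_nickel alloy = (1/0.101 − 1/0.109)/(4πk) = 0.7267/(4π·10.8) = 0.005354 K/W
  R_cellular glass = (1/0.109 − 1/0.218)/(4πk) = 4.587/(4π·0.0653) = 5.590 K/W
  R_cork board = (1/0.218 − 1/0.265)/(4πk) = 0.8136/(4π·0.0473) = 1.369 K/W
  R_conv,out = 1/(4πr²h) = 1/(4π·0.265²·13.7) = 0.08271 K/W
ΣR = 7.047 K/W
ΔT = Q·ΣR = 27.6 × 7.047 = 194.5 K
Heat flows inward, so T_out = T_in + ΔT = -173 + 194.5 = 21.5 °C

T_out = 21.5 °C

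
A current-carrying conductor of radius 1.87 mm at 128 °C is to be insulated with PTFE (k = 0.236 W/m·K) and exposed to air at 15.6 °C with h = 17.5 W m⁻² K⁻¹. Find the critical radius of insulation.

For a cylinder, r_cr = k_ins/h = 0.236/17.5 = 0.0135 m = 1.35 cm

r_cr = 1.35 cm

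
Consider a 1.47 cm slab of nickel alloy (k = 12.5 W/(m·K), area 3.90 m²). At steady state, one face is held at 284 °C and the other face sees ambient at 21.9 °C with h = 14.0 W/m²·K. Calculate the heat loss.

Series thermal resistances, inner to outer:
  R_nickel alloy = L/(kA) = 0.0147/(12.5·3.90) = 3.015×10^-4 K/W
  R_conv,out = 1/(hA) = 1/(14.0·3.90) = 0.01832 K/W
ΣR = 3.015×10^-4 + 0.01832 = 0.01862 K/W
Q = ΔT/ΣR = (284 °C − 21.9 °C)/0.01862 = 14100 W

Q = 14100 W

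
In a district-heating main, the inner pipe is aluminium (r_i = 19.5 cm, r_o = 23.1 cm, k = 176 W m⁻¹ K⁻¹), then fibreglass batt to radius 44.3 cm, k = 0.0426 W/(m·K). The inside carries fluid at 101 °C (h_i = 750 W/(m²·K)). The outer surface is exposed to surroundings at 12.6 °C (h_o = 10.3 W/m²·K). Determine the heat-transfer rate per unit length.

Q' = 35.8 W/m

Resistance network (inner→outer):
  R'_conv,in = 1/(2πr h) = 1/(2π·0.195·750) = 0.001088 m·K/W
  R'_aluminium = ln(0.231/0.195)/(2πk) = 0.1694/(2π·176) = 1.532×10^-4 m·K/W
  R'_fibreglass batt = ln(0.443/0.231)/(2πk) = 0.6512/(2π·0.0426) = 2.433 m·K/W
  R'_conv,out = 1/(2πr h) = 1/(2π·0.443·10.3) = 0.03488 m·K/W
ΣR = 0.001088 + 1.532×10^-4 + 2.433 + 0.03488 = 2.469 m·K/W
Q' = ΔT/ΣR = (101 °C − 12.6 °C)/2.469 = 35.8 W/m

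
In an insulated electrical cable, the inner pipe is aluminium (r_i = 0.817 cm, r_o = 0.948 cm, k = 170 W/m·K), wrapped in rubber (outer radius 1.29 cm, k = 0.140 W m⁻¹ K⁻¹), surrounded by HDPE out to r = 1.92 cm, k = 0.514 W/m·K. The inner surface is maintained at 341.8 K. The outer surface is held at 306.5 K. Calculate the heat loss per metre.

Series thermal resistances, inner to outer:
  R'_aluminium = ln(0.00948/0.00817)/(2πk) = 0.1487/(2π·170) = 1.392×10^-4 m·K/W
  R'_rubber = ln(0.0129/0.00948)/(2πk) = 0.3080/(2π·0.140) = 0.3502 m·K/W
  R'_HDPE = ln(0.0192/0.0129)/(2πk) = 0.3977/(2π·0.514) = 0.1231 m·K/W
ΣR = 1.392×10^-4 + 0.3502 + 0.1231 = 0.4734 m·K/W
Q' = ΔT/ΣR = (341.8 K − 306.5 K)/0.4734 = 74.6 W/m

Q' = 74.6 W/m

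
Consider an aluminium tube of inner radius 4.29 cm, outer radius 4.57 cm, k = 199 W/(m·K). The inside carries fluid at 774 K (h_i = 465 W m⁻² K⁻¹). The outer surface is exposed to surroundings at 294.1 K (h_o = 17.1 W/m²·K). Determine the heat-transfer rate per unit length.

Series thermal resistances, inner to outer:
  R'_conv,in = 1/(2πr h) = 1/(2π·0.0429·465) = 0.007978 m·K/W
  R'_aluminium = ln(0.0457/0.0429)/(2πk) = 0.06323/(2π·199) = 5.057×10^-5 m·K/W
  R'_conv,out = 1/(2πr h) = 1/(2π·0.0457·17.1) = 0.2037 m·K/W
ΣR = 0.007978 + 5.057×10^-5 + 0.2037 = 0.2117 m·K/W
Q' = ΔT/ΣR = (774 K − 294.1 K)/0.2117 = 2270 W/m

Q' = 2270 W/m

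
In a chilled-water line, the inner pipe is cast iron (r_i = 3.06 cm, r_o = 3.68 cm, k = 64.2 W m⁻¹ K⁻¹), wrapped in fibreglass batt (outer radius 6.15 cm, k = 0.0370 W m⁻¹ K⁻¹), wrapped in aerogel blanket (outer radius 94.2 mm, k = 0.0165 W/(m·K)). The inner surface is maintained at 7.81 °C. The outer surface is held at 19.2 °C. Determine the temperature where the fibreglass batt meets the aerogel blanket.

T = 11.8 °C

Resistance network (inner→outer):
  R'_cast iron = ln(0.0368/0.0306)/(2πk) = 0.1845/(2π·64.2) = 4.574×10^-4 m·K/W
  R'_fibreglass batt = ln(0.0615/0.0368)/(2πk) = 0.5135/(2π·0.0370) = 2.209 m·K/W
  R'_aerogel blanket = ln(0.0942/0.0615)/(2πk) = 0.4264/(2π·0.0165) = 4.113 m·K/W
ΣR = 4.574×10^-4 + 2.209 + 4.113 = 6.322 m·K/W
Q' = ΔT/ΣR = (7.81 °C − 19.2 °C)/6.322 = -1.802 W/m
From the inner boundary to the fibreglass batt/aerogel blanket interface, ΣR_partial = 2.209 m·K/W.
T_interface = T_in − Q'·ΣR_partial = 7.81 °C − (-1.802)(2.209) = 11.8 °C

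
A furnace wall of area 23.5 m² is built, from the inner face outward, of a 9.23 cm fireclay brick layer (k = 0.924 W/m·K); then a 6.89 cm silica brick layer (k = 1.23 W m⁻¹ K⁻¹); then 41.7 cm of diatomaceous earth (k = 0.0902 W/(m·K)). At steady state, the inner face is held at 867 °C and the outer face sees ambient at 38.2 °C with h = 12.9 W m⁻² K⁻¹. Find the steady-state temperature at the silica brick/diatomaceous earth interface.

T = 840 °C

Series thermal resistances, inner to outer:
  R_fireclay brick = L/(kA) = 0.0923/(0.924·23.5) = 0.004251 K/W
  R_silica brick = L/(kA) = 0.0689/(1.23·23.5) = 0.002384 K/W
  R_diatomaceous earth = L/(kA) = 0.417/(0.0902·23.5) = 0.1967 K/W
  R_conv,out = 1/(hA) = 1/(12.9·23.5) = 0.003299 K/W
ΣR = 0.004251 + 0.002384 + 0.1967 + 0.003299 = 0.2066 K/W
Q = ΔT/ΣR = (867 °C − 38.2 °C)/0.2066 = 4012 W
From the inner boundary to the silica brick/diatomaceous earth interface, ΣR_partial = 0.006635 K/W.
T_interface = T_in − Q·ΣR_partial = 867 °C − (4012)(0.006635) = 840 °C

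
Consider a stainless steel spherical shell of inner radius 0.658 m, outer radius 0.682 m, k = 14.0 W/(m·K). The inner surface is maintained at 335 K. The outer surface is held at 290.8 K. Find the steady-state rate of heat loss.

Q = 4πk·ΔT/(1/r₁ − 1/r₂) = 4π × 14.0 × 44.2 / (1/0.658 − 1/0.682) = 1.45×10^5 W

Q = 145 kW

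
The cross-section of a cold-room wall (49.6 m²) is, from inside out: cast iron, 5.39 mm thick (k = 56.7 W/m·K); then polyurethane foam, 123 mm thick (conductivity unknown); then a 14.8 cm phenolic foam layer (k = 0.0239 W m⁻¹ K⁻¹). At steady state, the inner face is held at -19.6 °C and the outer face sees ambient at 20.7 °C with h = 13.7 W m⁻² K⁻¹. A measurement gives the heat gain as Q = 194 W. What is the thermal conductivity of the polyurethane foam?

k = 0.0305 W/m·K

ΣR = ΔT/Q = |-19.6 − 20.7|/194 = 0.2077 K/W
Known resistances:
  R_cast iron = L/(kA) = 0.00539/(56.7·49.6) = 1.917×10^-6 K/W
  R_phenolic foam = L/(kA) = 0.148/(0.0239·49.6) = 0.1248 K/W
  R_conv,out = 1/(hA) = 1/(13.7·49.6) = 0.001472 K/W
R_polyurethane foam = ΣR − ΣR_known = 0.2077 − 0.1263 = 0.08140 K/W
L/(kA) = 0.08140 ⇒ k = 0.123/(0.08140·49.6) = 0.0305 W/m·K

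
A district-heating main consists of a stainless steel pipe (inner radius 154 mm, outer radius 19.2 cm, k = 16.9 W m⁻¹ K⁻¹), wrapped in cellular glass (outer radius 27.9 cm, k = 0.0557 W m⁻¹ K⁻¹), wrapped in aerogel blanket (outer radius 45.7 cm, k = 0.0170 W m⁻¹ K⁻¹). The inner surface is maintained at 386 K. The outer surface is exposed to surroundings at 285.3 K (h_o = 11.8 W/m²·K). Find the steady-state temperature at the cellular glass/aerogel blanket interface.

T = 367.2 K

Series thermal resistances, inner to outer:
  R'_stainless steel = ln(0.192/0.154)/(2πk) = 0.2205/(2π·16.9) = 0.002077 m·K/W
  R'_cellular glass = ln(0.279/0.192)/(2πk) = 0.3737/(2π·0.0557) = 1.068 m·K/W
  R'_aerogel blanket = ln(0.457/0.279)/(2πk) = 0.4935/(2π·0.0170) = 4.620 m·K/W
  R'_conv,out = 1/(2πr h) = 1/(2π·0.457·11.8) = 0.02951 m·K/W
ΣR = 0.002077 + 1.068 + 4.620 + 0.02951 = 5.720 m·K/W
Q' = ΔT/ΣR = (386 K − 285.3 K)/5.720 = 17.60 W/m
From the inner boundary to the cellular glass/aerogel blanket interface, ΣR_partial = 1.070 m·K/W.
T_interface = T_in − Q'·ΣR_partial = 386 K − (17.60)(1.070) = 367.2 K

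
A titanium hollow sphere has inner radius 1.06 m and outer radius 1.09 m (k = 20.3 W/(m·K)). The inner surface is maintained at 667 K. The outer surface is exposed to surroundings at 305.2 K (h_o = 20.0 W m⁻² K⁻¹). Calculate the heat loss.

Q = 105 kW

Resistance network (inner→outer):
  R_titanium = (1/1.06 − 1/1.09)/(4πk) = 0.02597/(4π·20.3) = 1.018×10^-4 K/W
  R_conv,out = 1/(4πr²h) = 1/(4π·1.09²·20.0) = 0.003349 K/W
ΣR = 1.018×10^-4 + 0.003349 = 0.003451 K/W
Q = ΔT/ΣR = (667 K − 305.2 K)/0.003451 = 1.05×10^5 W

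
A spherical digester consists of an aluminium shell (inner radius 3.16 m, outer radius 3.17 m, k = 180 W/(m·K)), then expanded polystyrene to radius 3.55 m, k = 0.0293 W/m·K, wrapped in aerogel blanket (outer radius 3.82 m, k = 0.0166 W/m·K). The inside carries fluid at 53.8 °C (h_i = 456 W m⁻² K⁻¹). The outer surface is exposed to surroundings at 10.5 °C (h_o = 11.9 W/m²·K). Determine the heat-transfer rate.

Series thermal resistances, inner to outer:
  R_conv,in = 1/(4πr²h) = 1/(4π·3.16²·456) = 1.748×10^-5 K/W
  R_aluminium = (1/3.16 − 1/3.17)/(4πk) = 9.983×10^-4/(4π·180) = 4.413×10^-7 K/W
  R_expanded polystyrene = (1/3.17 − 1/3.55)/(4πk) = 0.03377/(4π·0.0293) = 0.09171 K/W
  R_aerogel blanket = (1/3.55 − 1/3.82)/(4πk) = 0.01991/(4π·0.0166) = 0.09545 K/W
  R_conv,out = 1/(4πr²h) = 1/(4π·3.82²·11.9) = 4.583×10^-4 K/W
ΣR = 1.748×10^-5 + 4.413×10^-7 + 0.09171 + 0.09545 + 4.583×10^-4 = 0.1876 K/W
Q = ΔT/ΣR = (53.8 °C − 10.5 °C)/0.1876 = 231 W

Q = 231 W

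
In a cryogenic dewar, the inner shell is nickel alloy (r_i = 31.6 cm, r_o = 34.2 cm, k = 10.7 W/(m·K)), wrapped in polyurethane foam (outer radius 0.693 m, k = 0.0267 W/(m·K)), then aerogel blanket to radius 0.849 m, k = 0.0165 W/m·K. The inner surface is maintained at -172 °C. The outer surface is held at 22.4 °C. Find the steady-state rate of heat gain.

Series thermal resistances, inner to outer:
  R_nickel alloy = (1/0.316 − 1/0.342)/(4πk) = 0.2406/(4π·10.7) = 0.001789 K/W
  R_polyurethane foam = (1/0.342 − 1/0.693)/(4πk) = 1.481/(4π·0.0267) = 4.414 K/W
  R_aerogel blanket = (1/0.693 − 1/0.849)/(4πk) = 0.2651/(4π·0.0165) = 1.279 K/W
ΣR = 0.001789 + 4.414 + 1.279 = 5.695 K/W
Q = ΔT/ΣR = (-172 °C − 22.4 °C)/5.695 = -34.1 W
(Negative Q ⇒ heat flows inward; heat gain = 34.1 W.)

Q = 34.1 W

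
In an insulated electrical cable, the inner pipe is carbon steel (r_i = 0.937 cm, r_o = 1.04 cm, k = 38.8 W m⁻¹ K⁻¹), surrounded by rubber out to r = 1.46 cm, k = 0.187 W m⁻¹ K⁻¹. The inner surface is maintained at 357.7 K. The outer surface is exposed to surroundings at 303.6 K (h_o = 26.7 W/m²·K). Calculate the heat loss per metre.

Q' = 77.6 W/m

Resistance network (inner→outer):
  R'_carbon steel = ln(0.0104/0.00937)/(2πk) = 0.1043/(2π·38.8) = 4.278×10^-4 m·K/W
  R'_rubber = ln(0.0146/0.0104)/(2πk) = 0.3392/(2π·0.187) = 0.2887 m·K/W
  R'_conv,out = 1/(2πr h) = 1/(2π·0.0146·26.7) = 0.4083 m·K/W
ΣR = 4.278×10^-4 + 0.2887 + 0.4083 = 0.6974 m·K/W
Q' = ΔT/ΣR = (357.7 K − 303.6 K)/0.6974 = 77.6 W/m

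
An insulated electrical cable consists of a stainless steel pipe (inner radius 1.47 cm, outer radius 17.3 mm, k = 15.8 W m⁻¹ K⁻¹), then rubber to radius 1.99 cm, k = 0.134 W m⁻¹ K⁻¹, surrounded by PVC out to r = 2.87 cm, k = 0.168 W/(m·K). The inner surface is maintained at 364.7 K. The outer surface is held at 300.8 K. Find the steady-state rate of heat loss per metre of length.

Treat each layer as a resistance in series:
  R'_stainless steel = ln(0.0173/0.0147)/(2πk) = 0.1629/(2π·15.8) = 0.001640 m·K/W
  R'_rubber = ln(0.0199/0.0173)/(2πk) = 0.1400/(2π·0.134) = 0.1663 m·K/W
  R'_PVC = ln(0.0287/0.0199)/(2πk) = 0.3662/(2π·0.168) = 0.3469 m·K/W
ΣR = 0.001640 + 0.1663 + 0.3469 = 0.5148 m·K/W
Q' = ΔT/ΣR = (364.7 K − 300.8 K)/0.5148 = 124 W/m

Q' = 124 W/m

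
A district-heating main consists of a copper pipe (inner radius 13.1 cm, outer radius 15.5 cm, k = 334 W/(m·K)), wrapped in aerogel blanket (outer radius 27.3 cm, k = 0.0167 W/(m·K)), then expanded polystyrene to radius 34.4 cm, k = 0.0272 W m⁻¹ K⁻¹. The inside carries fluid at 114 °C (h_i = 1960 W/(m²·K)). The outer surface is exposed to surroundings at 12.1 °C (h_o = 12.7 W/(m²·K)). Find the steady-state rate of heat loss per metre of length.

Q' = 15.0 W/m

Series thermal resistances, inner to outer:
  R'_conv,in = 1/(2πr h) = 1/(2π·0.131·1960) = 6.199×10^-4 m·K/W
  R'_copper = ln(0.155/0.131)/(2πk) = 0.1682/(2π·334) = 8.016×10^-5 m·K/W
  R'_aerogel blanket = ln(0.273/0.155)/(2πk) = 0.5660/(2π·0.0167) = 5.395 m·K/W
  R'_expanded polystyrene = ln(0.344/0.273)/(2πk) = 0.2312/(2π·0.0272) = 1.353 m·K/W
  R'_conv,out = 1/(2πr h) = 1/(2π·0.344·12.7) = 0.03643 m·K/W
ΣR = 6.199×10^-4 + 8.016×10^-5 + 5.395 + 1.353 + 0.03643 = 6.785 m·K/W
Q' = ΔT/ΣR = (114 °C − 12.1 °C)/6.785 = 15.0 W/m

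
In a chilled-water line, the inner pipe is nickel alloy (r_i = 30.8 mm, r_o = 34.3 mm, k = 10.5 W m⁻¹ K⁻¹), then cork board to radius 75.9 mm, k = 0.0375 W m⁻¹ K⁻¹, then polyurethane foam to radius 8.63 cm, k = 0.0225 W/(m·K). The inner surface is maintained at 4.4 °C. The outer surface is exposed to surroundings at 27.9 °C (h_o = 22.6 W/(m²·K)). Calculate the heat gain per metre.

Series thermal resistances, inner to outer:
  R'_nickel alloy = ln(0.0343/0.0308)/(2πk) = 0.1076/(2π·10.5) = 0.001631 m·K/W
  R'_cork board = ln(0.0759/0.0343)/(2πk) = 0.7943/(2π·0.0375) = 3.371 m·K/W
  R'_polyurethane foam = ln(0.0863/0.0759)/(2πk) = 0.1284/(2π·0.0225) = 0.9083 m·K/W
  R'_conv,out = 1/(2πr h) = 1/(2π·0.0863·22.6) = 0.08160 m·K/W
ΣR = 0.001631 + 3.371 + 0.9083 + 0.08160 = 4.363 m·K/W
Q' = ΔT/ΣR = (4.4 °C − 27.9 °C)/4.363 = -5.39 W/m
(Negative Q' ⇒ heat flows inward; heat gain = 5.39 W/m.)

Q' = 5.39 W/m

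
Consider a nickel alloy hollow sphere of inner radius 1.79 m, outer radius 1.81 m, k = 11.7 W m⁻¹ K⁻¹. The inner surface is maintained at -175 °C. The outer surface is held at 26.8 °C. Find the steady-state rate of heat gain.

Q = 4810 kW

Q = 4πk·ΔT/(1/r₁ − 1/r₂) = 4π × 11.7 × 201.8 / (1/1.79 − 1/1.81) = 4.81×10^6 W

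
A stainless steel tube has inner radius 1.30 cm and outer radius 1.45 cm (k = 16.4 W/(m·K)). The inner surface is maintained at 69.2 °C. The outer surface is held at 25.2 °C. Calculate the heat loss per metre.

Q' = 41.5 kW/m

Q' = 2πk·ΔT/ln(r₂/r₁) = 2π × 16.4 × 44 / ln(0.0145/0.0130) = 41500 W/m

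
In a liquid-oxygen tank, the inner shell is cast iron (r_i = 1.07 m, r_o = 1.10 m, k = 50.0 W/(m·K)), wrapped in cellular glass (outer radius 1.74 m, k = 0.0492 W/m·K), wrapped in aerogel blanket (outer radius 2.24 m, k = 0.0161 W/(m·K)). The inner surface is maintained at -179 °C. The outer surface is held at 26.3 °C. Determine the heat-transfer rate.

Q = 175 W

Series thermal resistances, inner to outer:
  R_cast iron = (1/1.07 − 1/1.10)/(4πk) = 0.02549/(4π·50.0) = 4.057×10^-5 K/W
  R_cellular glass = (1/1.10 − 1/1.74)/(4πk) = 0.3344/(4π·0.0492) = 0.5408 K/W
  R_aerogel blanket = (1/1.74 − 1/2.24)/(4πk) = 0.1283/(4π·0.0161) = 0.6341 K/W
ΣR = 4.057×10^-5 + 0.5408 + 0.6341 = 1.175 K/W
Q = ΔT/ΣR = (-179 °C − 26.3 °C)/1.175 = -175 W
(Negative Q ⇒ heat flows inward; heat gain = 175 W.)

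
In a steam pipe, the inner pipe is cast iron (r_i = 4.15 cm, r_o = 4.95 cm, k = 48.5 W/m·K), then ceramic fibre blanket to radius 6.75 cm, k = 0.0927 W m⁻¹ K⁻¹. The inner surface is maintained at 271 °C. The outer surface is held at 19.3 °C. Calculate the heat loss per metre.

Series thermal resistances, inner to outer:
  R'_cast iron = ln(0.0495/0.0415)/(2πk) = 0.1763/(2π·48.5) = 5.785×10^-4 m·K/W
  R'_ceramic fibre blanket = ln(0.0675/0.0495)/(2πk) = 0.3102/(2π·0.0927) = 0.5325 m·K/W
ΣR = 5.785×10^-4 + 0.5325 = 0.5331 m·K/W
Q' = ΔT/ΣR = (271 °C − 19.3 °C)/0.5331 = 472 W/m

Q' = 472 W/m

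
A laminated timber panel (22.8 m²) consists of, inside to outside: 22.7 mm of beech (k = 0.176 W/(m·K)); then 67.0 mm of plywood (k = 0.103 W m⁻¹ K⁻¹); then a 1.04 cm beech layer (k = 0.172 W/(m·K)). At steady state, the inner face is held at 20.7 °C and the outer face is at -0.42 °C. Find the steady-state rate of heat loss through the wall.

Resistance network (inner→outer):
  R_beech = L/(kA) = 0.0227/(0.176·22.8) = 0.005657 K/W
  R_plywood = L/(kA) = 0.0670/(0.103·22.8) = 0.02853 K/W
  R_beech = L/(kA) = 0.0104/(0.172·22.8) = 0.002652 K/W
ΣR = 0.005657 + 0.02853 + 0.002652 = 0.03684 K/W
Q = ΔT/ΣR = (20.7 °C − -0.42 °C)/0.03684 = 573 W

Q = 573 W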